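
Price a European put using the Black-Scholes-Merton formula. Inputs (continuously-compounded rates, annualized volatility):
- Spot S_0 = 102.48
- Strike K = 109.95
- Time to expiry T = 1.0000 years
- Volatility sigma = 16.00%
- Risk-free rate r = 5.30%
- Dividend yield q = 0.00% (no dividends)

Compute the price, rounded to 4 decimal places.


Answer: Price = 7.5275

Derivation:
d1 = (ln(S/K) + (r - q + 0.5*sigma^2) * T) / (sigma * sqrt(T)) = -0.02848787
d2 = d1 - sigma * sqrt(T) = -0.18848787
exp(-rT) = 0.94838001; exp(-qT) = 1.00000000
P = K * exp(-rT) * N(-d2) - S_0 * exp(-qT) * N(-d1)
N(-d1) = 0.51136348; N(-d2) = 0.57475289
P = 109.9500 * 0.94838001 * 0.57475289 - 102.4800 * 1.00000000 * 0.51136348 = 7.5275


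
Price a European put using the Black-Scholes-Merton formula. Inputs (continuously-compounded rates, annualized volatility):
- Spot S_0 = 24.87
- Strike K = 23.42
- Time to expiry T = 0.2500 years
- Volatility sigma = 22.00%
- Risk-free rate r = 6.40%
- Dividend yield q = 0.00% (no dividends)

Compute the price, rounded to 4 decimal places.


d1 = (ln(S/K) + (r - q + 0.5*sigma^2) * T) / (sigma * sqrt(T)) = 0.74656272
d2 = d1 - sigma * sqrt(T) = 0.63656272
exp(-rT) = 0.98412732; exp(-qT) = 1.00000000
P = K * exp(-rT) * N(-d2) - S_0 * exp(-qT) * N(-d1)
N(-d1) = 0.22766378; N(-d2) = 0.26220486
P = 23.4200 * 0.98412732 * 0.26220486 - 24.8700 * 1.00000000 * 0.22766378 = 0.3814

Answer: Price = 0.3814


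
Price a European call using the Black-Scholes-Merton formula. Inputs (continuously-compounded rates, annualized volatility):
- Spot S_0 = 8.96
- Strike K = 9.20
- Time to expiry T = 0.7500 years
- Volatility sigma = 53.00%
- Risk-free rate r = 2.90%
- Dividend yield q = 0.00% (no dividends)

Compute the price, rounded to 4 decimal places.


Answer: Price = 1.6093

Derivation:
d1 = (ln(S/K) + (r - q + 0.5*sigma^2) * T) / (sigma * sqrt(T)) = 0.21929341
d2 = d1 - sigma * sqrt(T) = -0.23970005
exp(-rT) = 0.97848483; exp(-qT) = 1.00000000
C = S_0 * exp(-qT) * N(d1) - K * exp(-rT) * N(d2)
N(d1) = 0.58678925; N(d2) = 0.40528140
C = 8.9600 * 1.00000000 * 0.58678925 - 9.2000 * 0.97848483 * 0.40528140 = 1.6093


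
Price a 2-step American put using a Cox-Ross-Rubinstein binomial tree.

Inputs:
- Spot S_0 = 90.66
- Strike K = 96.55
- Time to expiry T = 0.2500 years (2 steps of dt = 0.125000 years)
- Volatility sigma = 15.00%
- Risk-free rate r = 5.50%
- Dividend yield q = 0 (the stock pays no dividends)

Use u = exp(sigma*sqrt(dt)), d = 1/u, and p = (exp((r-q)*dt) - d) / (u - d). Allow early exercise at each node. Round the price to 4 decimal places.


dt = T/N = 0.125000
u = exp(sigma*sqrt(dt)) = 1.054464; d = 1/u = 0.948349
p = (exp((r-q)*dt) - d) / (u - d) = 0.551756
Discount per step: exp(-r*dt) = 0.993149
Stock lattice S(k, i) with i counting down-moves:
  k=0: S(0,0) = 90.6600
  k=1: S(1,0) = 95.5977; S(1,1) = 85.9773
  k=2: S(2,0) = 100.8044; S(2,1) = 90.6600; S(2,2) = 81.5365
Terminal payoffs V(N, i) = max(K - S_T, 0):
  V(2,0) = 0.000000; V(2,1) = 5.890000; V(2,2) = 15.013544
Backward induction: V(k, i) = exp(-r*dt) * [p * V(k+1, i) + (1-p) * V(k+1, i+1)]; then take max(V_cont, immediate exercise) for American.
  V(1,0) = exp(-r*dt) * [p*0.000000 + (1-p)*5.890000] = 2.622069; exercise = 0.952253; V(1,0) = max -> 2.622069
  V(1,1) = exp(-r*dt) * [p*5.890000 + (1-p)*15.013544] = 9.911201; exercise = 10.572706; V(1,1) = max -> 10.572706
  V(0,0) = exp(-r*dt) * [p*2.622069 + (1-p)*10.572706] = 6.143514; exercise = 5.890000; V(0,0) = max -> 6.143514

Answer: Price = V(0,0) = 6.1435


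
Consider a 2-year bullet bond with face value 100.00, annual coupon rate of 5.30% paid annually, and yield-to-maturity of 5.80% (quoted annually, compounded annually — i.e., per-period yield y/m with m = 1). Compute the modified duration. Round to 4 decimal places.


Coupon per period c = face * coupon_rate / m = 5.300000
Periods per year m = 1; per-period yield y/m = 0.058000
Number of cashflows N = 2
Cashflows (t years, CF_t, discount factor 1/(1+y/m)^(m*t), PV):
  t = 1.0000: CF_t = 5.300000, DF = 0.945180, PV = 5.009452
  t = 2.0000: CF_t = 105.300000, DF = 0.893364, PV = 94.071276
Price P = sum_t PV_t = 99.080728
First compute Macaulay numerator sum_t t * PV_t:
  t * PV_t at t = 1.0000: 5.009452
  t * PV_t at t = 2.0000: 188.142552
Macaulay duration D = 193.152004 / 99.080728 = 1.949441
Modified duration = D / (1 + y/m) = 1.949441 / (1 + 0.058000) = 1.842572

Answer: Modified duration = 1.8426


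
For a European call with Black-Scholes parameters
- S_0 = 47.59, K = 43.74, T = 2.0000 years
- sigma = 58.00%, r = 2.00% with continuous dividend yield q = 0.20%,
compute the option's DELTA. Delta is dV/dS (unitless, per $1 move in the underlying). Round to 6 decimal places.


Answer: Delta = 0.708349

Derivation:
d1 = 0.5568583426; d2 = -0.2633855235
phi(d1) = 0.3416446422; exp(-qT) = 0.9960079893; exp(-rT) = 0.9607894392
N(d1) = 0.7111878908
Delta = exp(-qT) * N(d1) = 0.9960079893 * 0.7111878908 = 0.708349


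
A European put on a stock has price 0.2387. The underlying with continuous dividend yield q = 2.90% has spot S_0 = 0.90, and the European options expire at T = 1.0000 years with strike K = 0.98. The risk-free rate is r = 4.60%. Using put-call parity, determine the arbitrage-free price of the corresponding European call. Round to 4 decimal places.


Answer: Call price = 0.1770

Derivation:
Put-call parity: C - P = S_0 * exp(-qT) - K * exp(-rT).
S_0 * exp(-qT) = 0.9000 * 0.97141646 = 0.87427482
K * exp(-rT) = 0.9800 * 0.95504196 = 0.93594112
C = P + S*exp(-qT) - K*exp(-rT)
C = 0.2387 + 0.87427482 - 0.93594112 = 0.1770


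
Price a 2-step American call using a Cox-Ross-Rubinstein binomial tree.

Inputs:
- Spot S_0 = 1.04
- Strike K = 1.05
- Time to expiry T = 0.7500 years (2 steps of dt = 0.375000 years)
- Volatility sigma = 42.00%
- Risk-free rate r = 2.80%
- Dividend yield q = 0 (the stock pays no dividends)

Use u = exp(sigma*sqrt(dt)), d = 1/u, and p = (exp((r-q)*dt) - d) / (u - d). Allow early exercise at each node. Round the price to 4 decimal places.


Answer: Price = V(0,0) = 0.1406

Derivation:
dt = T/N = 0.375000
u = exp(sigma*sqrt(dt)) = 1.293299; d = 1/u = 0.773216
p = (exp((r-q)*dt) - d) / (u - d) = 0.456348
Discount per step: exp(-r*dt) = 0.989555
Stock lattice S(k, i) with i counting down-moves:
  k=0: S(0,0) = 1.0400
  k=1: S(1,0) = 1.3450; S(1,1) = 0.8041
  k=2: S(2,0) = 1.7395; S(2,1) = 1.0400; S(2,2) = 0.6218
Terminal payoffs V(N, i) = max(S_T - K, 0):
  V(2,0) = 0.689528; V(2,1) = 0.000000; V(2,2) = 0.000000
Backward induction: V(k, i) = exp(-r*dt) * [p * V(k+1, i) + (1-p) * V(k+1, i+1)]; then take max(V_cont, immediate exercise) for American.
  V(1,0) = exp(-r*dt) * [p*0.689528 + (1-p)*0.000000] = 0.311378; exercise = 0.295031; V(1,0) = max -> 0.311378
  V(1,1) = exp(-r*dt) * [p*0.000000 + (1-p)*0.000000] = 0.000000; exercise = 0.000000; V(1,1) = max -> 0.000000
  V(0,0) = exp(-r*dt) * [p*0.311378 + (1-p)*0.000000] = 0.140613; exercise = 0.000000; V(0,0) = max -> 0.140613


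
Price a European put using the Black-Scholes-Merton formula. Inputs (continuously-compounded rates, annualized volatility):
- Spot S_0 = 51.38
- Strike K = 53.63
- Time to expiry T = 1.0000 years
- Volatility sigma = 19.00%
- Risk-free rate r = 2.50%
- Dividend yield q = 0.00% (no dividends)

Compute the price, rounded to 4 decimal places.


d1 = (ln(S/K) + (r - q + 0.5*sigma^2) * T) / (sigma * sqrt(T)) = 0.00100199
d2 = d1 - sigma * sqrt(T) = -0.18899801
exp(-rT) = 0.97530991; exp(-qT) = 1.00000000
P = K * exp(-rT) * N(-d2) - S_0 * exp(-qT) * N(-d1)
N(-d1) = 0.49960026; N(-d2) = 0.57495281
P = 53.6300 * 0.97530991 * 0.57495281 - 51.3800 * 1.00000000 * 0.49960026 = 4.4039

Answer: Price = 4.4039


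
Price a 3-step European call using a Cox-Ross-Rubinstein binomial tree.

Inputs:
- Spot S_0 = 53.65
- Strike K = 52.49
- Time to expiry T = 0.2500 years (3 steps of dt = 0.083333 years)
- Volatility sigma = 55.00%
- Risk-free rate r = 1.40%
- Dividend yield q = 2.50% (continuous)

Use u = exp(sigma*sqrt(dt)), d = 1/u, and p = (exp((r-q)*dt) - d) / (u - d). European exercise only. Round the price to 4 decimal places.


dt = T/N = 0.083333
u = exp(sigma*sqrt(dt)) = 1.172070; d = 1/u = 0.853191
p = (exp((r-q)*dt) - d) / (u - d) = 0.457517
Discount per step: exp(-r*dt) = 0.998834
Stock lattice S(k, i) with i counting down-moves:
  k=0: S(0,0) = 53.6500
  k=1: S(1,0) = 62.8815; S(1,1) = 45.7737
  k=2: S(2,0) = 73.7016; S(2,1) = 53.6500; S(2,2) = 39.0537
  k=3: S(3,0) = 86.3834; S(3,1) = 62.8815; S(3,2) = 45.7737; S(3,3) = 33.3203
Terminal payoffs V(N, i) = max(S_T - K, 0):
  V(3,0) = 33.893393; V(3,1) = 10.391550; V(3,2) = 0.000000; V(3,3) = 0.000000
Backward induction: V(k, i) = exp(-r*dt) * [p * V(k+1, i) + (1-p) * V(k+1, i+1)].
  V(2,0) = exp(-r*dt) * [p*33.893393 + (1-p)*10.391550] = 21.119389
  V(2,1) = exp(-r*dt) * [p*10.391550 + (1-p)*0.000000] = 4.748767
  V(2,2) = exp(-r*dt) * [p*0.000000 + (1-p)*0.000000] = 0.000000
  V(1,0) = exp(-r*dt) * [p*21.119389 + (1-p)*4.748767] = 12.224335
  V(1,1) = exp(-r*dt) * [p*4.748767 + (1-p)*0.000000] = 2.170108
  V(0,0) = exp(-r*dt) * [p*12.224335 + (1-p)*2.170108] = 6.762194

Answer: Price = V(0,0) = 6.7622


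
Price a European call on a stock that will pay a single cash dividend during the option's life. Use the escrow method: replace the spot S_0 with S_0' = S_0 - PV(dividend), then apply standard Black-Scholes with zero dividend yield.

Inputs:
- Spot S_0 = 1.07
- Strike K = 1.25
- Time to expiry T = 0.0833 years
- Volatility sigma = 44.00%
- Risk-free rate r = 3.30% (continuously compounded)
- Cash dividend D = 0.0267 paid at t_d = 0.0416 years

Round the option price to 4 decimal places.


Answer: Price = 0.0053

Derivation:
PV(D) = D * exp(-r * t_d) = 0.0267 * 0.99862814 = 0.02666337
S_0' = S_0 - PV(D) = 1.0700 - 0.02666337 = 1.04333663
d1 = (ln(S_0'/K) + (r + sigma^2/2)*T) / (sigma*sqrt(T)) = -1.33794098
d2 = d1 - sigma*sqrt(T) = -1.46493263
exp(-rT) = 0.99725487
N(d1) = 0.09045784; N(d2) = 0.07146965
C = S_0' * N(d1) - K * exp(-rT) * N(d2) = 1.04333663 * 0.09045784 - 1.2500 * 0.99725487 * 0.07146965 = 0.0053


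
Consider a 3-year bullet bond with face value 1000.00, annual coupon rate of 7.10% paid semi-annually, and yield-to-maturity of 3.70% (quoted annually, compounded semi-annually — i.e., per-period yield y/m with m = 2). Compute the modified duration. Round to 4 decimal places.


Answer: Modified duration = 2.7169

Derivation:
Coupon per period c = face * coupon_rate / m = 35.500000
Periods per year m = 2; per-period yield y/m = 0.018500
Number of cashflows N = 6
Cashflows (t years, CF_t, discount factor 1/(1+y/m)^(m*t), PV):
  t = 0.5000: CF_t = 35.500000, DF = 0.981836, PV = 34.855179
  t = 1.0000: CF_t = 35.500000, DF = 0.964002, PV = 34.222071
  t = 1.5000: CF_t = 35.500000, DF = 0.946492, PV = 33.600462
  t = 2.0000: CF_t = 35.500000, DF = 0.929300, PV = 32.990145
  t = 2.5000: CF_t = 35.500000, DF = 0.912420, PV = 32.390913
  t = 3.0000: CF_t = 1035.500000, DF = 0.895847, PV = 927.649475
Price P = sum_t PV_t = 1095.708245
First compute Macaulay numerator sum_t t * PV_t:
  t * PV_t at t = 0.5000: 17.427590
  t * PV_t at t = 1.0000: 34.222071
  t * PV_t at t = 1.5000: 50.400693
  t * PV_t at t = 2.0000: 65.980289
  t * PV_t at t = 2.5000: 80.977282
  t * PV_t at t = 3.0000: 2782.948426
Macaulay duration D = 3031.956351 / 1095.708245 = 2.767120
Modified duration = D / (1 + y/m) = 2.767120 / (1 + 0.018500) = 2.716858


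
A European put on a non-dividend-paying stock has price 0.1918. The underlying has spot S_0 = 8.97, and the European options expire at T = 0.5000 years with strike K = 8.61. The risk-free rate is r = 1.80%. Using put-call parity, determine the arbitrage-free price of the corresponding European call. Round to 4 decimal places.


Put-call parity: C - P = S_0 * exp(-qT) - K * exp(-rT).
S_0 * exp(-qT) = 8.9700 * 1.00000000 = 8.97000000
K * exp(-rT) = 8.6100 * 0.99104038 = 8.53285766
C = P + S*exp(-qT) - K*exp(-rT)
C = 0.1918 + 8.97000000 - 8.53285766 = 0.6289

Answer: Call price = 0.6289


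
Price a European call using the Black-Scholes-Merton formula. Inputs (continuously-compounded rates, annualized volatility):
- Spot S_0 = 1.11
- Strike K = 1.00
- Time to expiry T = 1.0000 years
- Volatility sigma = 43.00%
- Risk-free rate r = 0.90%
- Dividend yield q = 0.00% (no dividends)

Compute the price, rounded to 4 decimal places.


d1 = (ln(S/K) + (r - q + 0.5*sigma^2) * T) / (sigma * sqrt(T)) = 0.47862794
d2 = d1 - sigma * sqrt(T) = 0.04862794
exp(-rT) = 0.99104038; exp(-qT) = 1.00000000
C = S_0 * exp(-qT) * N(d1) - K * exp(-rT) * N(d2)
N(d1) = 0.68389833; N(d2) = 0.51939210
C = 1.1100 * 1.00000000 * 0.68389833 - 1.0000 * 0.99104038 * 0.51939210 = 0.2444

Answer: Price = 0.2444


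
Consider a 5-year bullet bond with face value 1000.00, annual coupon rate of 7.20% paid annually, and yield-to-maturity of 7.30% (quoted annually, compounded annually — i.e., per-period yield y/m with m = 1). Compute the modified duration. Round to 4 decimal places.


Answer: Modified duration = 4.0732

Derivation:
Coupon per period c = face * coupon_rate / m = 72.000000
Periods per year m = 1; per-period yield y/m = 0.073000
Number of cashflows N = 5
Cashflows (t years, CF_t, discount factor 1/(1+y/m)^(m*t), PV):
  t = 1.0000: CF_t = 72.000000, DF = 0.931966, PV = 67.101584
  t = 2.0000: CF_t = 72.000000, DF = 0.868561, PV = 62.536425
  t = 3.0000: CF_t = 72.000000, DF = 0.809470, PV = 58.281850
  t = 4.0000: CF_t = 72.000000, DF = 0.754399, PV = 54.316729
  t = 5.0000: CF_t = 1072.000000, DF = 0.703075, PV = 753.695939
Price P = sum_t PV_t = 995.932528
First compute Macaulay numerator sum_t t * PV_t:
  t * PV_t at t = 1.0000: 67.101584
  t * PV_t at t = 2.0000: 125.072851
  t * PV_t at t = 3.0000: 174.845551
  t * PV_t at t = 4.0000: 217.266916
  t * PV_t at t = 5.0000: 3768.479697
Macaulay duration D = 4352.766599 / 995.932528 = 4.370544
Modified duration = D / (1 + y/m) = 4.370544 / (1 + 0.073000) = 4.073200


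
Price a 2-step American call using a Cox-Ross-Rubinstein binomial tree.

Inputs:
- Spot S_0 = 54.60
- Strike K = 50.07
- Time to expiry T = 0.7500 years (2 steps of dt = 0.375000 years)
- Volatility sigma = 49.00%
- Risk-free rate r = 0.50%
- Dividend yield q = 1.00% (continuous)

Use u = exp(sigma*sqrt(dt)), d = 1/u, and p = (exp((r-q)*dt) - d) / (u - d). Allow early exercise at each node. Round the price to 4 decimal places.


dt = T/N = 0.375000
u = exp(sigma*sqrt(dt)) = 1.349943; d = 1/u = 0.740772
p = (exp((r-q)*dt) - d) / (u - d) = 0.422467
Discount per step: exp(-r*dt) = 0.998127
Stock lattice S(k, i) with i counting down-moves:
  k=0: S(0,0) = 54.6000
  k=1: S(1,0) = 73.7069; S(1,1) = 40.4461
  k=2: S(2,0) = 99.5001; S(2,1) = 54.6000; S(2,2) = 29.9614
Terminal payoffs V(N, i) = max(S_T - K, 0):
  V(2,0) = 49.430122; V(2,1) = 4.530000; V(2,2) = 0.000000
Backward induction: V(k, i) = exp(-r*dt) * [p * V(k+1, i) + (1-p) * V(k+1, i+1)]; then take max(V_cont, immediate exercise) for American.
  V(1,0) = exp(-r*dt) * [p*49.430122 + (1-p)*4.530000] = 23.454807; exercise = 23.636897; V(1,0) = max -> 23.636897
  V(1,1) = exp(-r*dt) * [p*4.530000 + (1-p)*0.000000] = 1.910191; exercise = 0.000000; V(1,1) = max -> 1.910191
  V(0,0) = exp(-r*dt) * [p*23.636897 + (1-p)*1.910191] = 11.068238; exercise = 4.530000; V(0,0) = max -> 11.068238

Answer: Price = V(0,0) = 11.0682


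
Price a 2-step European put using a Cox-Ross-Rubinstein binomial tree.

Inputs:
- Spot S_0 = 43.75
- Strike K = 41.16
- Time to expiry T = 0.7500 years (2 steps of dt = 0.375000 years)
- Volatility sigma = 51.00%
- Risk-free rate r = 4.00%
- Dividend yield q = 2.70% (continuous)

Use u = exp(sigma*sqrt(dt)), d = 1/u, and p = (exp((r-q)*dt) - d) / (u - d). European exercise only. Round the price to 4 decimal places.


dt = T/N = 0.375000
u = exp(sigma*sqrt(dt)) = 1.366578; d = 1/u = 0.731755
p = (exp((r-q)*dt) - d) / (u - d) = 0.430249
Discount per step: exp(-r*dt) = 0.985112
Stock lattice S(k, i) with i counting down-moves:
  k=0: S(0,0) = 43.7500
  k=1: S(1,0) = 59.7878; S(1,1) = 32.0143
  k=2: S(2,0) = 81.7047; S(2,1) = 43.7500; S(2,2) = 23.4266
Terminal payoffs V(N, i) = max(K - S_T, 0):
  V(2,0) = 0.000000; V(2,1) = 0.000000; V(2,2) = 17.733409
Backward induction: V(k, i) = exp(-r*dt) * [p * V(k+1, i) + (1-p) * V(k+1, i+1)].
  V(1,0) = exp(-r*dt) * [p*0.000000 + (1-p)*0.000000] = 0.000000
  V(1,1) = exp(-r*dt) * [p*0.000000 + (1-p)*17.733409] = 9.953203
  V(0,0) = exp(-r*dt) * [p*0.000000 + (1-p)*9.953203] = 5.586419

Answer: Price = V(0,0) = 5.5864


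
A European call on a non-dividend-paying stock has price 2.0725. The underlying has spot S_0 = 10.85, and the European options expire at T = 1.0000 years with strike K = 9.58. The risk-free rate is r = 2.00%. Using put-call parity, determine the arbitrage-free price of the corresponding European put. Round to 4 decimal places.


Put-call parity: C - P = S_0 * exp(-qT) - K * exp(-rT).
S_0 * exp(-qT) = 10.8500 * 1.00000000 = 10.85000000
K * exp(-rT) = 9.5800 * 0.98019867 = 9.39030329
P = C - S*exp(-qT) + K*exp(-rT)
P = 2.0725 - 10.85000000 + 9.39030329 = 0.6128

Answer: Put price = 0.6128


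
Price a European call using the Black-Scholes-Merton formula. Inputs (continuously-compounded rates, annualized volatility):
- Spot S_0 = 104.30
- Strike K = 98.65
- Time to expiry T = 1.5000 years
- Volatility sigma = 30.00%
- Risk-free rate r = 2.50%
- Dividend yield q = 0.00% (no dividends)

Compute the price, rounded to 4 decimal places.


d1 = (ln(S/K) + (r - q + 0.5*sigma^2) * T) / (sigma * sqrt(T)) = 0.43735130
d2 = d1 - sigma * sqrt(T) = 0.06992784
exp(-rT) = 0.96319442; exp(-qT) = 1.00000000
C = S_0 * exp(-qT) * N(d1) - K * exp(-rT) * N(d2)
N(d1) = 0.66907170; N(d2) = 0.52787445
C = 104.3000 * 1.00000000 * 0.66907170 - 98.6500 * 0.96319442 * 0.52787445 = 19.6260

Answer: Price = 19.6260


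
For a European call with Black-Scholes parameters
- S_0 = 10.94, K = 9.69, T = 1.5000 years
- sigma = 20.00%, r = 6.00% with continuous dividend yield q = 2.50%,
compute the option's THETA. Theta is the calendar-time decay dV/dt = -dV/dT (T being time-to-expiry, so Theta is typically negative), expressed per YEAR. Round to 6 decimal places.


Answer: Theta = -0.416101

Derivation:
d1 = 0.8321380879; d2 = 0.5871891136
phi(d1) = 0.2821926086; exp(-qT) = 0.9631944177; exp(-rT) = 0.9139311853
Theta = -S*exp(-qT)*phi(d1)*sigma/(2*sqrt(T)) - r*K*exp(-rT)*N(d2) + q*S*exp(-qT)*N(d1)
N(d1) = 0.7973344974; N(d2) = 0.7214616485; sqrt(T) = 1.2247448714
Term 1 = -10.9400 * 0.9631944177 * 0.2821926086 * 0.2000 / (2 * 1.2247448714) = -0.2427902731
Term 2 = -0.0600 * 9.6900 * 0.9139311853 * 0.7214616485 = -0.3833555666
Term 3 = 0.0250 * 10.9400 * 0.9631944177 * 0.7973344974 = 0.2100447555
Theta = -0.2427902731 + (-0.3833555666) + (0.2100447555) = -0.416101


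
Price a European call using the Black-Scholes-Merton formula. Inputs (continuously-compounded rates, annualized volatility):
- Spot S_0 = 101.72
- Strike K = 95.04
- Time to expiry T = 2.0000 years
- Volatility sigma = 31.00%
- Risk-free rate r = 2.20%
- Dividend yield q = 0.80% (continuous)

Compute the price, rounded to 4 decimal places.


Answer: Price = 21.5415

Derivation:
d1 = (ln(S/K) + (r - q + 0.5*sigma^2) * T) / (sigma * sqrt(T)) = 0.43800951
d2 = d1 - sigma * sqrt(T) = -0.00039670
exp(-rT) = 0.95695396; exp(-qT) = 0.98412732
C = S_0 * exp(-qT) * N(d1) - K * exp(-rT) * N(d2)
N(d1) = 0.66931030; N(d2) = 0.49984174
C = 101.7200 * 0.98412732 * 0.66931030 - 95.0400 * 0.95695396 * 0.49984174 = 21.5415


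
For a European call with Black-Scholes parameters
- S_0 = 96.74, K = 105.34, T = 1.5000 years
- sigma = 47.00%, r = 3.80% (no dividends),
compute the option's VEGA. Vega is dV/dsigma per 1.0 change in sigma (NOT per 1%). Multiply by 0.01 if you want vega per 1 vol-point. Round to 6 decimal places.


d1 = 0.2388838871; d2 = -0.3367462024
phi(d1) = 0.3877202173; exp(-qT) = 1.0000000000; exp(-rT) = 0.9445940694
Vega = S * exp(-qT) * phi(d1) * sqrt(T) = 96.7400 * 1.0000000000 * 0.3877202173 * 1.2247448714 = 45.937797

Answer: Vega = 45.937797


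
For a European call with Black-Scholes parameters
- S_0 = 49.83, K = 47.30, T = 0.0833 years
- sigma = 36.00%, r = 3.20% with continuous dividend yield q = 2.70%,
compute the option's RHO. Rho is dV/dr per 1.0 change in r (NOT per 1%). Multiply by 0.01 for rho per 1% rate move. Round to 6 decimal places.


d1 = 0.5574590563; d2 = 0.4535567946
phi(d1) = 0.3415303153; exp(-qT) = 0.9977534273; exp(-rT) = 0.9973379496
N(d2) = 0.6749260717
Rho = K*T*exp(-rT)*N(d2) = 47.3000 * 0.0833 * 0.9973379496 * 0.6749260717 = 2.652190

Answer: Rho = 2.652190


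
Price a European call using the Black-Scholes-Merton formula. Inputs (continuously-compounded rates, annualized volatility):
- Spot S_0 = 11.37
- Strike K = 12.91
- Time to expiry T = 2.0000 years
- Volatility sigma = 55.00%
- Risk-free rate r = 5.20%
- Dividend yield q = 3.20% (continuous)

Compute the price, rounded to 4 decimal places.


d1 = (ln(S/K) + (r - q + 0.5*sigma^2) * T) / (sigma * sqrt(T)) = 0.27702657
d2 = d1 - sigma * sqrt(T) = -0.50079089
exp(-rT) = 0.90122530; exp(-qT) = 0.93800500
C = S_0 * exp(-qT) * N(d1) - K * exp(-rT) * N(d2)
N(d1) = 0.60912015; N(d2) = 0.30825915
C = 11.3700 * 0.93800500 * 0.60912015 - 12.9100 * 0.90122530 * 0.30825915 = 2.9098

Answer: Price = 2.9098


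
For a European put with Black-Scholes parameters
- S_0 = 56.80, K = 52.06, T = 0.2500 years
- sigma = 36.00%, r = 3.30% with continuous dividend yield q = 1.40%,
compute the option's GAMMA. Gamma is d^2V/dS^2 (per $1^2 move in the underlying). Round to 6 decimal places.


Answer: Gamma = 0.032469

Derivation:
d1 = 0.6004968120; d2 = 0.4204968120
phi(d1) = 0.3331252466; exp(-qT) = 0.9965061179; exp(-rT) = 0.9917839379
Gamma = exp(-qT) * phi(d1) / (S * sigma * sqrt(T)) = 0.9965061179 * 0.3331252466 / (56.8000 * 0.3600 * 0.5000000000) = 0.032469


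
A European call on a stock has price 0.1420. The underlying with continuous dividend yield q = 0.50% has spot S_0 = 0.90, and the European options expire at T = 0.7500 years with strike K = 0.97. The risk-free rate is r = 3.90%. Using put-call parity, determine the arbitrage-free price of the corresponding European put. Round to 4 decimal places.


Put-call parity: C - P = S_0 * exp(-qT) - K * exp(-rT).
S_0 * exp(-qT) = 0.9000 * 0.99625702 = 0.89663132
K * exp(-rT) = 0.9700 * 0.97117364 = 0.94203843
P = C - S*exp(-qT) + K*exp(-rT)
P = 0.1420 - 0.89663132 + 0.94203843 = 0.1874

Answer: Put price = 0.1874


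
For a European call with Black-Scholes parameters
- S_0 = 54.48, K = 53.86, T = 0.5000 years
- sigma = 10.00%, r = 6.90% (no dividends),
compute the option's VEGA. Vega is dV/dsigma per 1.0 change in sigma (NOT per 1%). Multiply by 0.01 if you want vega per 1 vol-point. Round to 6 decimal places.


Answer: Vega = 12.153585

Derivation:
d1 = 0.6851238844; d2 = 0.6144132062
phi(d1) = 0.3154875996; exp(-qT) = 1.0000000000; exp(-rT) = 0.9660883397
Vega = S * exp(-qT) * phi(d1) * sqrt(T) = 54.4800 * 1.0000000000 * 0.3154875996 * 0.7071067812 = 12.153585


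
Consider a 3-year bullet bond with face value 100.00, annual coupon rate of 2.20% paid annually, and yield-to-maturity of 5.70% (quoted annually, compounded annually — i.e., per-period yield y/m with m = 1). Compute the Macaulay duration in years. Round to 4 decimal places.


Coupon per period c = face * coupon_rate / m = 2.200000
Periods per year m = 1; per-period yield y/m = 0.057000
Number of cashflows N = 3
Cashflows (t years, CF_t, discount factor 1/(1+y/m)^(m*t), PV):
  t = 1.0000: CF_t = 2.200000, DF = 0.946074, PV = 2.081362
  t = 2.0000: CF_t = 2.200000, DF = 0.895056, PV = 1.969122
  t = 3.0000: CF_t = 102.200000, DF = 0.846789, PV = 86.541802
Price P = sum_t PV_t = 90.592287
Macaulay numerator sum_t t * PV_t:
  t * PV_t at t = 1.0000: 2.081362
  t * PV_t at t = 2.0000: 3.938245
  t * PV_t at t = 3.0000: 259.625406
Macaulay duration D = (sum_t t * PV_t) / P = 265.645013 / 90.592287 = 2.932314

Answer: Macaulay duration = 2.9323 years


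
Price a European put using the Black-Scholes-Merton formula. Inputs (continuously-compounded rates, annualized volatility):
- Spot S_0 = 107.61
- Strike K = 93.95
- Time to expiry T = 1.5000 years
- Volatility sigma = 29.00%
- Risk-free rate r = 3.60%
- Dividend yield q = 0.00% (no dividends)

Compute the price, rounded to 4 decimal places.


d1 = (ln(S/K) + (r - q + 0.5*sigma^2) * T) / (sigma * sqrt(T)) = 0.71183257
d2 = d1 - sigma * sqrt(T) = 0.35665656
exp(-rT) = 0.94743211; exp(-qT) = 1.00000000
P = K * exp(-rT) * N(-d2) - S_0 * exp(-qT) * N(-d1)
N(-d1) = 0.23828423; N(-d2) = 0.36067447
P = 93.9500 * 0.94743211 * 0.36067447 - 107.6100 * 1.00000000 * 0.23828423 = 6.4623

Answer: Price = 6.4623


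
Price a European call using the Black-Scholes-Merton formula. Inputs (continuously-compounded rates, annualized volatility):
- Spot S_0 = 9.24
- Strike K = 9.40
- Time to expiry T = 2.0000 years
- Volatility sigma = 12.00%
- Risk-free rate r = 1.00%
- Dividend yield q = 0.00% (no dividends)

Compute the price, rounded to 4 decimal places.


d1 = (ln(S/K) + (r - q + 0.5*sigma^2) * T) / (sigma * sqrt(T)) = 0.10154169
d2 = d1 - sigma * sqrt(T) = -0.06816394
exp(-rT) = 0.98019867; exp(-qT) = 1.00000000
C = S_0 * exp(-qT) * N(d1) - K * exp(-rT) * N(d2)
N(d1) = 0.54043977; N(d2) = 0.47282757
C = 9.2400 * 1.00000000 * 0.54043977 - 9.4000 * 0.98019867 * 0.47282757 = 0.6371

Answer: Price = 0.6371


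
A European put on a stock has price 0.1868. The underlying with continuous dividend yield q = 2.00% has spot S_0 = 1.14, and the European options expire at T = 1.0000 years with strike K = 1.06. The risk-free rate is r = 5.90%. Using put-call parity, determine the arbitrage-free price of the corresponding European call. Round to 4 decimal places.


Answer: Call price = 0.3050

Derivation:
Put-call parity: C - P = S_0 * exp(-qT) - K * exp(-rT).
S_0 * exp(-qT) = 1.1400 * 0.98019867 = 1.11742649
K * exp(-rT) = 1.0600 * 0.94270677 = 0.99926918
C = P + S*exp(-qT) - K*exp(-rT)
C = 0.1868 + 1.11742649 - 0.99926918 = 0.3050


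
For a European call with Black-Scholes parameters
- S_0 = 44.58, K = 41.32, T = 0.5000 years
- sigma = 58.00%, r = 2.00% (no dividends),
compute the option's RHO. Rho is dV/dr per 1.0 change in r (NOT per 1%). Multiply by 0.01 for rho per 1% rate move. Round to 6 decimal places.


Answer: Rho = 10.263799

Derivation:
d1 = 0.4146051942; d2 = 0.0044832611
phi(d1) = 0.3660859025; exp(-qT) = 1.0000000000; exp(-rT) = 0.9900498337
N(d2) = 0.5017885564
Rho = K*T*exp(-rT)*N(d2) = 41.3200 * 0.5000 * 0.9900498337 * 0.5017885564 = 10.263799


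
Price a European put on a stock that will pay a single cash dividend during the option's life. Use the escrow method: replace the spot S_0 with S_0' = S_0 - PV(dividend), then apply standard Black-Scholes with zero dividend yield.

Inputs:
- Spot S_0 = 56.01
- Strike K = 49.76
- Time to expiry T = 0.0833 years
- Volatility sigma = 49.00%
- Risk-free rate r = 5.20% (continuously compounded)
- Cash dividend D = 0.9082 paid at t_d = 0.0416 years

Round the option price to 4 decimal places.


PV(D) = D * exp(-r * t_d) = 0.9082 * 0.99783914 = 0.90623751
S_0' = S_0 - PV(D) = 56.0100 - 0.90623751 = 55.10376249
d1 = (ln(S_0'/K) + (r + sigma^2/2)*T) / (sigma*sqrt(T)) = 0.82262933
d2 = d1 - sigma*sqrt(T) = 0.68120681
exp(-rT) = 0.99567777
N(-d1) = 0.20535941; N(-d2) = 0.24787032
P = K * exp(-rT) * N(-d2) - S_0' * N(-d1) = 49.7600 * 0.99567777 * 0.24787032 - 55.10376249 * 0.20535941 = 0.9646

Answer: Price = 0.9646


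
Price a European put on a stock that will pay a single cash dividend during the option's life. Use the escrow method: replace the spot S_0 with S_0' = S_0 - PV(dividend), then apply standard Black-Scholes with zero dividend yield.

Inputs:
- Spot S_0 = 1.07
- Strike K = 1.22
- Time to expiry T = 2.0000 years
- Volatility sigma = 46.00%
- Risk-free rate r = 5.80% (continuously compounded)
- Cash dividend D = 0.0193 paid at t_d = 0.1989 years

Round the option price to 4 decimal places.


PV(D) = D * exp(-r * t_d) = 0.0193 * 0.98853009 = 0.01907863
S_0' = S_0 - PV(D) = 1.0700 - 0.01907863 = 1.05092137
d1 = (ln(S_0'/K) + (r + sigma^2/2)*T) / (sigma*sqrt(T)) = 0.27425969
d2 = d1 - sigma*sqrt(T) = -0.37627855
exp(-rT) = 0.89047522
N(-d1) = 0.39194253; N(-d2) = 0.64664509
P = K * exp(-rT) * N(-d2) - S_0' * N(-d1) = 1.2200 * 0.89047522 * 0.64664509 - 1.05092137 * 0.39194253 = 0.2906

Answer: Price = 0.2906


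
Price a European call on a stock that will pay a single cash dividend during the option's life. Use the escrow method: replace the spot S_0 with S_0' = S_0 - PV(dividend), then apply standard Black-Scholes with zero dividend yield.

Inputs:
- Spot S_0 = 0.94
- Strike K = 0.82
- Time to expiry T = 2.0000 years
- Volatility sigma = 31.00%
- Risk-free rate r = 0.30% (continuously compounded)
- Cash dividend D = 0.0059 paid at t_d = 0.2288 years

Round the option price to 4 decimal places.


PV(D) = D * exp(-r * t_d) = 0.0059 * 0.99931384 = 0.00589595
S_0' = S_0 - PV(D) = 0.9400 - 0.00589595 = 0.93410405
d1 = (ln(S_0'/K) + (r + sigma^2/2)*T) / (sigma*sqrt(T)) = 0.53006433
d2 = d1 - sigma*sqrt(T) = 0.09165813
exp(-rT) = 0.99401796
N(d1) = 0.70196634; N(d2) = 0.53651517
C = S_0' * N(d1) - K * exp(-rT) * N(d2) = 0.93410405 * 0.70196634 - 0.8200 * 0.99401796 * 0.53651517 = 0.2184

Answer: Price = 0.2184


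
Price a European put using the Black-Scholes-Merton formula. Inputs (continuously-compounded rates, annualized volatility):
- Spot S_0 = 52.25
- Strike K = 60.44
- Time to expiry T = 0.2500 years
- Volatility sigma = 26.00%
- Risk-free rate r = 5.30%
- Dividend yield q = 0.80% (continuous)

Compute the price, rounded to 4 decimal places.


d1 = (ln(S/K) + (r - q + 0.5*sigma^2) * T) / (sigma * sqrt(T)) = -0.96854805
d2 = d1 - sigma * sqrt(T) = -1.09854805
exp(-rT) = 0.98683739; exp(-qT) = 0.99800200
P = K * exp(-rT) * N(-d2) - S_0 * exp(-qT) * N(-d1)
N(-d1) = 0.83361463; N(-d2) = 0.86401738
P = 60.4400 * 0.98683739 * 0.86401738 - 52.2500 * 0.99800200 * 0.83361463 = 8.0645

Answer: Price = 8.0645


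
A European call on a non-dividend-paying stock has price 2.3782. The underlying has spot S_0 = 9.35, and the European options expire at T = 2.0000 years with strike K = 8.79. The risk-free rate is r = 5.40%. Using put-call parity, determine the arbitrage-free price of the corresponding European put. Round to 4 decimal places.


Answer: Put price = 0.9183

Derivation:
Put-call parity: C - P = S_0 * exp(-qT) - K * exp(-rT).
S_0 * exp(-qT) = 9.3500 * 1.00000000 = 9.35000000
K * exp(-rT) = 8.7900 * 0.89762760 = 7.89014657
P = C - S*exp(-qT) + K*exp(-rT)
P = 2.3782 - 9.35000000 + 7.89014657 = 0.9183


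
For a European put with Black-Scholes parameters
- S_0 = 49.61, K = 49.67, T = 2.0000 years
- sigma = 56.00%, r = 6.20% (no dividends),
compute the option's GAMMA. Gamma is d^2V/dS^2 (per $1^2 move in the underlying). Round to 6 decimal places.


d1 = 0.5510272241; d2 = -0.2409323708
phi(d1) = 0.3427499748; exp(-qT) = 1.0000000000; exp(-rT) = 0.8833798409
Gamma = exp(-qT) * phi(d1) / (S * sigma * sqrt(T)) = 1.0000000000 * 0.3427499748 / (49.6100 * 0.5600 * 1.4142135624) = 0.008724

Answer: Gamma = 0.008724


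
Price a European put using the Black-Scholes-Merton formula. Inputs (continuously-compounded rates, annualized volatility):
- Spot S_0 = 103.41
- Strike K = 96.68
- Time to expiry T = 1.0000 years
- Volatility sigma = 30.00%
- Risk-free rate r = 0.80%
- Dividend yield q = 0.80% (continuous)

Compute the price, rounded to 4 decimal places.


d1 = (ln(S/K) + (r - q + 0.5*sigma^2) * T) / (sigma * sqrt(T)) = 0.37431704
d2 = d1 - sigma * sqrt(T) = 0.07431704
exp(-rT) = 0.99203191; exp(-qT) = 0.99203191
P = K * exp(-rT) * N(-d2) - S_0 * exp(-qT) * N(-d1)
N(-d1) = 0.35408423; N(-d2) = 0.47037906
P = 96.6800 * 0.99203191 * 0.47037906 - 103.4100 * 0.99203191 * 0.35408423 = 8.7898

Answer: Price = 8.7898


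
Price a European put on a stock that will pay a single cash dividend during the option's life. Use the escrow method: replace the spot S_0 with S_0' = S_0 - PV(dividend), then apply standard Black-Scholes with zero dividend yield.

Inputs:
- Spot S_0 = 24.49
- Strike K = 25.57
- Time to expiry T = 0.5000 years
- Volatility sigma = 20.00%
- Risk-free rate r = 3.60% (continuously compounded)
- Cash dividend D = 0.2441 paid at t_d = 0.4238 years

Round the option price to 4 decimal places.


Answer: Price = 1.8659

Derivation:
PV(D) = D * exp(-r * t_d) = 0.2441 * 0.98485900 = 0.24040408
S_0' = S_0 - PV(D) = 24.4900 - 0.24040408 = 24.24959592
d1 = (ln(S_0'/K) + (r + sigma^2/2)*T) / (sigma*sqrt(T)) = -0.17691695
d2 = d1 - sigma*sqrt(T) = -0.31833831
exp(-rT) = 0.98216103
N(-d1) = 0.57021319; N(-d2) = 0.62488584
P = K * exp(-rT) * N(-d2) - S_0' * N(-d1) = 25.5700 * 0.98216103 * 0.62488584 - 24.24959592 * 0.57021319 = 1.8659


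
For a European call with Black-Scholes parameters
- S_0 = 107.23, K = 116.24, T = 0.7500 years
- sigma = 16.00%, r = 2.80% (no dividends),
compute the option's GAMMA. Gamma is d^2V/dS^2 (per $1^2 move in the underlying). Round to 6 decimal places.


d1 = -0.3614281897; d2 = -0.4999922543
phi(d1) = 0.3737180281; exp(-qT) = 1.0000000000; exp(-rT) = 0.9792189646
Gamma = exp(-qT) * phi(d1) / (S * sigma * sqrt(T)) = 1.0000000000 * 0.3737180281 / (107.2300 * 0.1600 * 0.8660254038) = 0.025152

Answer: Gamma = 0.025152


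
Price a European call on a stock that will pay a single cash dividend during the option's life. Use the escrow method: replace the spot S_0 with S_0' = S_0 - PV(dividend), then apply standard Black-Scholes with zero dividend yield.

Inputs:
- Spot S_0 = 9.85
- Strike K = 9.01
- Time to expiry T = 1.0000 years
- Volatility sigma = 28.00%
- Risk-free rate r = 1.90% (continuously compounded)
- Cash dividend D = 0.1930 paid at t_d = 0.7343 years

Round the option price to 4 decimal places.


Answer: Price = 1.4903

Derivation:
PV(D) = D * exp(-r * t_d) = 0.1930 * 0.98614517 = 0.19032602
S_0' = S_0 - PV(D) = 9.8500 - 0.19032602 = 9.65967398
d1 = (ln(S_0'/K) + (r + sigma^2/2)*T) / (sigma*sqrt(T)) = 0.45651724
d2 = d1 - sigma*sqrt(T) = 0.17651724
exp(-rT) = 0.98117936
N(d1) = 0.67599096; N(d2) = 0.57005620
C = S_0' * N(d1) - K * exp(-rT) * N(d2) = 9.65967398 * 0.67599096 - 9.0100 * 0.98117936 * 0.57005620 = 1.4903


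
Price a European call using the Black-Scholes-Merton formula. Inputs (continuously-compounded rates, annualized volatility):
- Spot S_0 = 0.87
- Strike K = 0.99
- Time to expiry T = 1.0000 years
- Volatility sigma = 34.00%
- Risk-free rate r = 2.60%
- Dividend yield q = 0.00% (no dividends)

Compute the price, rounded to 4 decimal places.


d1 = (ln(S/K) + (r - q + 0.5*sigma^2) * T) / (sigma * sqrt(T)) = -0.13356392
d2 = d1 - sigma * sqrt(T) = -0.47356392
exp(-rT) = 0.97433509; exp(-qT) = 1.00000000
C = S_0 * exp(-qT) * N(d1) - K * exp(-rT) * N(d2)
N(d1) = 0.44687371; N(d2) = 0.31790546
C = 0.8700 * 1.00000000 * 0.44687371 - 0.9900 * 0.97433509 * 0.31790546 = 0.0821

Answer: Price = 0.0821


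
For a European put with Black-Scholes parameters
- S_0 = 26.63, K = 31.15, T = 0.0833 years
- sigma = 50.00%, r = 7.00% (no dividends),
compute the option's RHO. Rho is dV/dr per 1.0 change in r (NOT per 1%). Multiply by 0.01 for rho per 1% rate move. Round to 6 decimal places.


Answer: Rho = -2.239823

Derivation:
d1 = -0.9738314352; d2 = -1.1181401321
phi(d1) = 0.2483012964; exp(-qT) = 1.0000000000; exp(-rT) = 0.9941859673
N(-d2) = 0.8682464257
Rho = -K*T*exp(-rT)*N(-d2) = -31.1500 * 0.0833 * 0.9941859673 * 0.8682464257 = -2.239823


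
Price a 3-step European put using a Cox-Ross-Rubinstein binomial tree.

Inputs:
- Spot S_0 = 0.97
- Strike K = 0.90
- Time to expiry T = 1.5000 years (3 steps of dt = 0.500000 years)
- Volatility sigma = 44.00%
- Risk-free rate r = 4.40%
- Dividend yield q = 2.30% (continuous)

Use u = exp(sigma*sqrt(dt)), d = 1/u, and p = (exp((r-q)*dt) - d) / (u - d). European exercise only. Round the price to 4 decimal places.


Answer: Price = V(0,0) = 0.1589

Derivation:
dt = T/N = 0.500000
u = exp(sigma*sqrt(dt)) = 1.364963; d = 1/u = 0.732621
p = (exp((r-q)*dt) - d) / (u - d) = 0.439532
Discount per step: exp(-r*dt) = 0.978240
Stock lattice S(k, i) with i counting down-moves:
  k=0: S(0,0) = 0.9700
  k=1: S(1,0) = 1.3240; S(1,1) = 0.7106
  k=2: S(2,0) = 1.8072; S(2,1) = 0.9700; S(2,2) = 0.5206
  k=3: S(3,0) = 2.4668; S(3,1) = 1.3240; S(3,2) = 0.7106; S(3,3) = 0.3814
Terminal payoffs V(N, i) = max(K - S_T, 0):
  V(3,0) = 0.000000; V(3,1) = 0.000000; V(3,2) = 0.189358; V(3,3) = 0.518575
Backward induction: V(k, i) = exp(-r*dt) * [p * V(k+1, i) + (1-p) * V(k+1, i+1)].
  V(2,0) = exp(-r*dt) * [p*0.000000 + (1-p)*0.000000] = 0.000000
  V(2,1) = exp(-r*dt) * [p*0.000000 + (1-p)*0.189358] = 0.103820
  V(2,2) = exp(-r*dt) * [p*0.189358 + (1-p)*0.518575] = 0.365738
  V(1,0) = exp(-r*dt) * [p*0.000000 + (1-p)*0.103820] = 0.056921
  V(1,1) = exp(-r*dt) * [p*0.103820 + (1-p)*0.365738] = 0.245163
  V(0,0) = exp(-r*dt) * [p*0.056921 + (1-p)*0.245163] = 0.158890


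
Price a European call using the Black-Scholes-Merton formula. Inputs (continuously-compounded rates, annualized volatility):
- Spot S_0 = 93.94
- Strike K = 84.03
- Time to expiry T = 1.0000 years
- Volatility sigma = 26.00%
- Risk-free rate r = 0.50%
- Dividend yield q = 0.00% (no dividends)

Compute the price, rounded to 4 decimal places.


d1 = (ln(S/K) + (r - q + 0.5*sigma^2) * T) / (sigma * sqrt(T)) = 0.57800924
d2 = d1 - sigma * sqrt(T) = 0.31800924
exp(-rT) = 0.99501248; exp(-qT) = 1.00000000
C = S_0 * exp(-qT) * N(d1) - K * exp(-rT) * N(d2)
N(d1) = 0.71837106; N(d2) = 0.62476104
C = 93.9400 * 1.00000000 * 0.71837106 - 84.0300 * 0.99501248 * 0.62476104 = 15.2469

Answer: Price = 15.2469


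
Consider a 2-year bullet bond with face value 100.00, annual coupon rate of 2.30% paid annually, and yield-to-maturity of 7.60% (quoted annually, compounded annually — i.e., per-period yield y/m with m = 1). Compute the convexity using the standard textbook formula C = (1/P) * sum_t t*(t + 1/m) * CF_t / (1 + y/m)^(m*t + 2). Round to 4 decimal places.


Answer: Convexity = 5.1007

Derivation:
Coupon per period c = face * coupon_rate / m = 2.300000
Periods per year m = 1; per-period yield y/m = 0.076000
Number of cashflows N = 2
Cashflows (t years, CF_t, discount factor 1/(1+y/m)^(m*t), PV):
  t = 1.0000: CF_t = 2.300000, DF = 0.929368, PV = 2.137546
  t = 2.0000: CF_t = 102.300000, DF = 0.863725, PV = 88.359061
Price P = sum_t PV_t = 90.496607
Convexity numerator sum_t t*(t + 1/m) * CF_t / (1+y/m)^(m*t + 2):
  t = 1.0000: term = 3.692504
  t = 2.0000: term = 457.907544
Convexity = (1/P) * sum = 461.600049 / 90.496607 = 5.100744


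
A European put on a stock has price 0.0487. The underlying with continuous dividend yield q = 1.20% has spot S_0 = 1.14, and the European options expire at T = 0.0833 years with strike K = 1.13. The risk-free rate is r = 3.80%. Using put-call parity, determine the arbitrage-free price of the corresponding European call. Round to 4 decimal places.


Answer: Call price = 0.0611

Derivation:
Put-call parity: C - P = S_0 * exp(-qT) - K * exp(-rT).
S_0 * exp(-qT) = 1.1400 * 0.99900090 = 1.13886103
K * exp(-rT) = 1.1300 * 0.99683960 = 1.12642875
C = P + S*exp(-qT) - K*exp(-rT)
C = 0.0487 + 1.13886103 - 1.12642875 = 0.0611


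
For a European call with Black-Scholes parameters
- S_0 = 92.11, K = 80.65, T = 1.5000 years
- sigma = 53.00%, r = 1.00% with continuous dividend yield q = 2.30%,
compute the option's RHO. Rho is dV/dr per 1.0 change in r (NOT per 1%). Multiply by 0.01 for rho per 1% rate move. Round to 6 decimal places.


d1 = 0.4992024824; d2 = -0.1499122995
phi(d1) = 0.3522056319; exp(-qT) = 0.9660883397; exp(-rT) = 0.9851119396
N(d2) = 0.4404169039
Rho = K*T*exp(-rT)*N(d2) = 80.6500 * 1.5000 * 0.9851119396 * 0.4404169039 = 52.486208

Answer: Rho = 52.486208


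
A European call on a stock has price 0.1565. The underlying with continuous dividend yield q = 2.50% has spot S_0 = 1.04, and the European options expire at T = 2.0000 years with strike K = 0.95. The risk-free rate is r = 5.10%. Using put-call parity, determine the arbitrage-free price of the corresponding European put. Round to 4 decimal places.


Put-call parity: C - P = S_0 * exp(-qT) - K * exp(-rT).
S_0 * exp(-qT) = 1.0400 * 0.95122942 = 0.98927860
K * exp(-rT) = 0.9500 * 0.90302955 = 0.85787807
P = C - S*exp(-qT) + K*exp(-rT)
P = 0.1565 - 0.98927860 + 0.85787807 = 0.0251

Answer: Put price = 0.0251
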